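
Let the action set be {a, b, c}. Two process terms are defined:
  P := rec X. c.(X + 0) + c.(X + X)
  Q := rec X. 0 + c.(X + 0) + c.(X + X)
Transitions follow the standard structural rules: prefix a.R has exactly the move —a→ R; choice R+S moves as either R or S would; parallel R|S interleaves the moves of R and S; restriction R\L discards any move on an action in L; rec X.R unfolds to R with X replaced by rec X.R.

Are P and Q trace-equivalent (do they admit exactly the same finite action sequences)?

traces(P) = traces(Q)

LTS(P): 3 reachable states
  p0 = rec X. c.(X + 0) + c.(X + X) ⊢ ··c··> p1, ··c··> p2
  p1 = (rec X. c.(X + 0) + c.(X + X)) + (rec X. c.(X + 0) + c.(X + X)) ⊢ ··c··> p1, ··c··> p2
  p2 = (rec X. c.(X + 0) + c.(X + X)) + 0 ⊢ ··c··> p1, ··c··> p2
LTS(Q): 3 reachable states
  q0 = rec X. 0 + c.(X + 0) + c.(X + X) ⊢ ··c··> q1, ··c··> q2
  q1 = (rec X. 0 + c.(X + 0) + c.(X + X)) + (rec X. 0 + c.(X + 0) + c.(X + X)) ⊢ ··c··> q1, ··c··> q2
  q2 = (rec X. 0 + c.(X + 0) + c.(X + X)) + 0 ⊢ ··c··> q1, ··c··> q2
Partition-refinement fixed point:
  B0 = {p0, p1, p2, q0, q1, q2}
p0 ∈ B0, q0 ∈ B0 → same block
Bisimilar ⇒ trace-equivalent.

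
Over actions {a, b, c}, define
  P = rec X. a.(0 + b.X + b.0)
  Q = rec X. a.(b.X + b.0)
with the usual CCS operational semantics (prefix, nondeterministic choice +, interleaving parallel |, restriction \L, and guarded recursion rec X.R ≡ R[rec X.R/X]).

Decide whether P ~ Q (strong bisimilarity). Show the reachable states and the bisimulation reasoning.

bisimilar

P's transition system — 3 states:
  u0 = rec X. a.(0 + b.X + b.0) ⊢ —a→ u1
  u1 = 0 + b.(rec X. a.(0 + b.X + b.0)) + b.0 ⊢ —b→ u0, —b→ u2
  u2 = 0 ⊢ ∅
Q's transition system — 3 states:
  v0 = rec X. a.(b.X + b.0) ⊢ —a→ v1
  v1 = b.(rec X. a.(b.X + b.0)) + b.0 ⊢ —b→ v0, —b→ v2
  v2 = 0 ⊢ ∅
Partition-refinement fixed point:
  B0 = {u0, v0}
  B1 = {u1, v1}
  B2 = {u2, v2}
u0 ∈ B0, v0 ∈ B0 → same block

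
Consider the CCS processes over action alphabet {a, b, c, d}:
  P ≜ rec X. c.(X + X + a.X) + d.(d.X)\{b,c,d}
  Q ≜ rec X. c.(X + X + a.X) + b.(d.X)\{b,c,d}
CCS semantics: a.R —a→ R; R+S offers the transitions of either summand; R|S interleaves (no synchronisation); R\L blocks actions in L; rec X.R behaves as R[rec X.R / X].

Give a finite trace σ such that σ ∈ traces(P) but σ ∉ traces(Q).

LTS(P): 3 reachable states
  s0 = rec X. c.(X + X + a.X) + d.(d.X)\{b,c,d} ⊢ -c-> s1, -d-> s2
  s1 = (rec X. c.(X + X + a.X) + d.(d.X)\{b,c,d}) + (rec X. c.(X + X + a.X) + d.(d.X)\{b,c,d}) + a.(rec X. c.(X + X + a.X) + d.(d.X)\{b,c,d}) ⊢ -a-> s0, -c-> s1, -d-> s2
  s2 = (d.(rec X. c.(X + X + a.X) + d.(d.X)\{b,c,d}))\{b,c,d} ⊢ ∅
LTS(Q): 3 reachable states
  t0 = rec X. c.(X + X + a.X) + b.(d.X)\{b,c,d} ⊢ -b-> t1, -c-> t2
  t1 = (d.(rec X. c.(X + X + a.X) + b.(d.X)\{b,c,d}))\{b,c,d} ⊢ ∅
  t2 = (rec X. c.(X + X + a.X) + b.(d.X)\{b,c,d}) + (rec X. c.(X + X + a.X) + b.(d.X)\{b,c,d}) + a.(rec X. c.(X + X + a.X) + b.(d.X)\{b,c,d}) ⊢ -a-> t0, -b-> t1, -c-> t2
Run σ = ⟨d⟩ on P: start {s0}
  after d @ step 1: {s2}
  ✓ P
Run σ = ⟨d⟩ on Q: start {t0}
  after d @ step 1: no successor for Q

d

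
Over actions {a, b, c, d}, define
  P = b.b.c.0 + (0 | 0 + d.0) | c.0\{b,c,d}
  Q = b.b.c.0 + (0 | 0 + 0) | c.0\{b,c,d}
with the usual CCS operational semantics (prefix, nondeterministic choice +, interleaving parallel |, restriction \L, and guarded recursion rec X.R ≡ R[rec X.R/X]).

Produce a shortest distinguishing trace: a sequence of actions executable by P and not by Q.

P's transition system — 7 states:
  s0 = b.b.c.0 + (0 | 0 + d.0) | c.0\{b,c,d} has moves —b→ s1, —c→ s2, —d→ s3
  s1 = b.c.0 has moves —b→ s4
  s2 = (0 | 0 + d.0) | 0\{b,c,d} has moves —d→ s5
  s3 = 0 | c.0\{b,c,d} has moves —c→ s5
  s4 = c.0 has moves —c→ s6
  s5 = 0 | 0\{b,c,d} has moves ·
  s6 = 0 has moves ·
Q's transition system — 5 states:
  t0 = b.b.c.0 + (0 | 0 + 0) | c.0\{b,c,d} has moves —b→ t1, —c→ t2
  t1 = b.c.0 has moves —b→ t3
  t2 = (0 | 0 + 0) | 0\{b,c,d} has moves ·
  t3 = c.0 has moves —c→ t4
  t4 = 0 has moves ·
Run σ = ⟨d⟩ on P: start {s0}
  after d @ step 1: {s3}
  P completes σ.
Run σ = ⟨d⟩ on Q: start {t0}
  after d @ step 1: no successor for Q

d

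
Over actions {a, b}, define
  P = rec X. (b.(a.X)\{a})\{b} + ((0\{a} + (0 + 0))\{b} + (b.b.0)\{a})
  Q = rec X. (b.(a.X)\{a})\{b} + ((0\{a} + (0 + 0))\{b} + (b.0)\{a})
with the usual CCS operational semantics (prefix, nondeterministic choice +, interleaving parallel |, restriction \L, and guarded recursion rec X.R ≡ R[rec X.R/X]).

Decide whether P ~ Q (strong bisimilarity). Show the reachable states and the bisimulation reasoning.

NO

P's transition system — 3 states:
  u0 = rec X. (b.(a.X)\{a})\{b} + ((0\{a} + (0 + 0))\{b} + (b.b.0)\{a}) ⊢ —b→ u1
  u1 = (b.0)\{a} ⊢ —b→ u2
  u2 = 0\{a} ⊢ stopped
Q's transition system — 2 states:
  v0 = rec X. (b.(a.X)\{a})\{b} + ((0\{a} + (0 + 0))\{b} + (b.0)\{a}) ⊢ —b→ v1
  v1 = 0\{a} ⊢ stopped
Partition-refinement fixed point:
  B0 = {u0}
  B1 = {u1, v0}
  B2 = {u2, v1}
u0 ∈ B0, v0 ∈ B1 → different blocks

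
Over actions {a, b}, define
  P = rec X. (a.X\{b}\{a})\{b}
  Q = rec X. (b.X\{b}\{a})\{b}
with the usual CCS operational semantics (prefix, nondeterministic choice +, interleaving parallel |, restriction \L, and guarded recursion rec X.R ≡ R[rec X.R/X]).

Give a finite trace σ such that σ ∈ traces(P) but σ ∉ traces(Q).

a

LTS(P): 2 reachable states
  p0 = rec X. (a.X\{b}\{a})\{b} :: =a=> p1
  p1 = (rec X. (a.X\{b}\{a})\{b})\{b}\{a}\{b} :: deadlocked
LTS(Q): 1 reachable states
  q0 = rec X. (b.X\{b}\{a})\{b} :: deadlocked
Executing a from P (initial set {p0}):
  step 1 (a): {p1}
  ✓ P
Executing a from Q (initial set {q0}):
  step 1 (a): ∅  — Q cannot continue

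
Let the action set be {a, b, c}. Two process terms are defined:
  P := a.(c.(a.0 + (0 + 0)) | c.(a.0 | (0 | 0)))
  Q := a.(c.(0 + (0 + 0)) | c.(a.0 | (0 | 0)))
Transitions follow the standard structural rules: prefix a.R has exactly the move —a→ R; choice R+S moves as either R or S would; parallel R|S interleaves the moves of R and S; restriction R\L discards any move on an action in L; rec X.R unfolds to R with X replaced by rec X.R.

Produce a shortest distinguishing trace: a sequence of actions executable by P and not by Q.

acaca

LTS(P): 10 reachable states
  u0 = a.(c.(a.0 + (0 + 0)) | c.(a.0 | (0 | 0))) | =a=> u1
  u1 = c.(a.0 + (0 + 0)) | c.(a.0 | (0 | 0)) | =c=> u2, =c=> u3
  u2 = (a.0 + (0 + 0)) | c.(a.0 | (0 | 0)) | =a=> u4, =c=> u5
  u3 = c.(a.0 + (0 + 0)) | (a.0 | (0 | 0)) | =a=> u6, =c=> u5
  u4 = 0 | c.(a.0 | (0 | 0)) | =c=> u7
  u5 = (a.0 + (0 + 0)) | (a.0 | (0 | 0)) | =a=> u7, =a=> u8
  u6 = c.(a.0 + (0 + 0)) | (0 | (0 | 0)) | =c=> u8
  u7 = 0 | (a.0 | (0 | 0)) | =a=> u9
  u8 = (a.0 + (0 + 0)) | (0 | (0 | 0)) | =a=> u9
  u9 = 0 | (0 | (0 | 0)) | deadlocked
LTS(Q): 7 reachable states
  v0 = a.(c.(0 + (0 + 0)) | c.(a.0 | (0 | 0))) | =a=> v1
  v1 = c.(0 + (0 + 0)) | c.(a.0 | (0 | 0)) | =c=> v2, =c=> v3
  v2 = (0 + (0 + 0)) | c.(a.0 | (0 | 0)) | =c=> v4
  v3 = c.(0 + (0 + 0)) | (a.0 | (0 | 0)) | =a=> v5, =c=> v4
  v4 = (0 + (0 + 0)) | (a.0 | (0 | 0)) | =a=> v6
  v5 = c.(0 + (0 + 0)) | (0 | (0 | 0)) | =c=> v6
  v6 = (0 + (0 + 0)) | (0 | (0 | 0)) | deadlocked
Trace ⟨acaca⟩ through P, begin at {u0}:
  step 1 (a): {u1}
  step 2 (c): {u2, u3}
  step 3 (a): {u4, u6}
  step 4 (c): {u7, u8}
  step 5 (a): {u9}
  — P admits the full trace.
Trace ⟨acaca⟩ through Q, begin at {v0}:
  step 1 (a): {v1}
  step 2 (c): {v2, v3}
  step 3 (a): {v5}
  step 4 (c): {v6}
  step 5 (a): ∅ (Q stuck)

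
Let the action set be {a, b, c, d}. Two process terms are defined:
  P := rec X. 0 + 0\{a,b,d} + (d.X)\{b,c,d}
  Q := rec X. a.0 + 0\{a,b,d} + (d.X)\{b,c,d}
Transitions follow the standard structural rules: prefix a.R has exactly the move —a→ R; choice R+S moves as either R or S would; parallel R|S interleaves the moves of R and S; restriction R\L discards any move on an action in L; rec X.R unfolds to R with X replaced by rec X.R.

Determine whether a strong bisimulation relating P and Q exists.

NO

P's transition system — 1 states:
  u0 = rec X. 0 + 0\{a,b,d} + (d.X)\{b,c,d} :: ∅
Q's transition system — 2 states:
  v0 = rec X. a.0 + 0\{a,b,d} + (d.X)\{b,c,d} :: ··a··> v1
  v1 = 0 :: ∅
Partition-refinement fixed point:
  B0 = {u0, v1}
  B1 = {v0}
u0 ∈ B0, v0 ∈ B1 → different blocks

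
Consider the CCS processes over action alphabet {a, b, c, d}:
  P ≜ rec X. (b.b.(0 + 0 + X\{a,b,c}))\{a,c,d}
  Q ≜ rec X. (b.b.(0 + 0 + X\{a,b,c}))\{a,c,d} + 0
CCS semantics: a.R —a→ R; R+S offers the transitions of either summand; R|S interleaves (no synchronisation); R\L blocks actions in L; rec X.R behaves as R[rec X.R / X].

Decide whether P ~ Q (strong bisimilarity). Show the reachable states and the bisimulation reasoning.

P's transition system — 3 states:
  u0 = rec X. (b.b.(0 + 0 + X\{a,b,c}))\{a,c,d} ⊢ --b--▸ u1
  u1 = (b.(0 + 0 + (rec X. (b.b.(0 + 0 + X\{a,b,c}))\{a,c,d})\{a,b,c}))\{a,c,d} ⊢ --b--▸ u2
  u2 = (0 + 0 + (rec X. (b.b.(0 + 0 + X\{a,b,c}))\{a,c,d})\{a,b,c})\{a,c,d} ⊢ stopped
Q's transition system — 3 states:
  v0 = rec X. (b.b.(0 + 0 + X\{a,b,c}))\{a,c,d} + 0 ⊢ --b--▸ v1
  v1 = (b.(0 + 0 + (rec X. (b.b.(0 + 0 + X\{a,b,c}))\{a,c,d} + 0)\{a,b,c}))\{a,c,d} ⊢ --b--▸ v2
  v2 = (0 + 0 + (rec X. (b.b.(0 + 0 + X\{a,b,c}))\{a,c,d} + 0)\{a,b,c})\{a,c,d} ⊢ stopped
Partition-refinement fixed point:
  B0 = {u0, v0}
  B1 = {u1, v1}
  B2 = {u2, v2}
u0 ∈ B0, v0 ∈ B0 → same block

YES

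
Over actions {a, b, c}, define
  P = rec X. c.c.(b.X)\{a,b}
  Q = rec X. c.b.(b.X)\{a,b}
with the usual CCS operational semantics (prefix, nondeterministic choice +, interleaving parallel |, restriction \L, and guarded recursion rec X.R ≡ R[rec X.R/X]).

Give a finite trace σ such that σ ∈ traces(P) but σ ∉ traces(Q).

P's transition system — 3 states:
  m0 = rec X. c.c.(b.X)\{a,b} has moves =c=> m1
  m1 = c.(b.(rec X. c.c.(b.X)\{a,b}))\{a,b} has moves =c=> m2
  m2 = (b.(rec X. c.c.(b.X)\{a,b}))\{a,b} has moves deadlocked
Q's transition system — 3 states:
  n0 = rec X. c.b.(b.X)\{a,b} has moves =c=> n1
  n1 = b.(b.(rec X. c.b.(b.X)\{a,b}))\{a,b} has moves =b=> n2
  n2 = (b.(rec X. c.b.(b.X)\{a,b}))\{a,b} has moves deadlocked
Executing cc from P (initial set {m0}):
  step 1 (c): {m1}
  step 2 (c): {m2}
  P completes σ.
Executing cc from Q (initial set {n0}):
  step 1 (c): {n1}
  step 2 (c): ∅ (Q stuck)

cc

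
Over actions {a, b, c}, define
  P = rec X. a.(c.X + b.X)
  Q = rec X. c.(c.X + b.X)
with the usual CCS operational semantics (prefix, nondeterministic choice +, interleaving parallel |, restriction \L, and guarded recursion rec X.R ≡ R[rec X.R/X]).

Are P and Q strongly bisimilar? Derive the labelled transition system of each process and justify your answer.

NO

Reachable graph of P (2 states):
  p0 = rec X. a.(c.X + b.X) → -a-> p1
  p1 = c.(rec X. a.(c.X + b.X)) + b.(rec X. a.(c.X + b.X)) → -b-> p0, -c-> p0
Reachable graph of Q (2 states):
  q0 = rec X. c.(c.X + b.X) → -c-> q1
  q1 = c.(rec X. c.(c.X + b.X)) + b.(rec X. c.(c.X + b.X)) → -b-> q0, -c-> q0
Bisimilarity quotient blocks:
  B0 = {p0}
  B1 = {p1}
  B2 = {q0}
  B3 = {q1}
p0 ∈ B0, q0 ∈ B2 → different blocks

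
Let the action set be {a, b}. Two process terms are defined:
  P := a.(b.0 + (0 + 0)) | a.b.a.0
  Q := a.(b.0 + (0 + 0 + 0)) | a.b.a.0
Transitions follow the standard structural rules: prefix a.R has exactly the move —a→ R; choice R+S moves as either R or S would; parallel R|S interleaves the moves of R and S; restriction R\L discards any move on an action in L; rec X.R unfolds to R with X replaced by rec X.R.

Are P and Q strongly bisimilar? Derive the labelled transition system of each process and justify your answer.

LTS(P): 12 reachable states
  p0 = a.(b.0 + (0 + 0)) | a.b.a.0 | -a-> p1, -a-> p2
  p1 = (b.0 + (0 + 0)) | a.b.a.0 | -a-> p3, -b-> p4
  p2 = a.(b.0 + (0 + 0)) | b.a.0 | -a-> p3, -b-> p5
  p3 = (b.0 + (0 + 0)) | b.a.0 | -b-> p6, -b-> p7
  p4 = 0 | a.b.a.0 | -a-> p7
  p5 = a.(b.0 + (0 + 0)) | a.0 | -a-> p6, -a-> p8
  p6 = (b.0 + (0 + 0)) | a.0 | -a-> p9, -b-> p10
  p7 = 0 | b.a.0 | -b-> p10
  p8 = a.(b.0 + (0 + 0)) | 0 | -a-> p9
  p9 = (b.0 + (0 + 0)) | 0 | -b-> p11
  p10 = 0 | a.0 | -a-> p11
  p11 = 0 | 0 | (no moves)
LTS(Q): 12 reachable states
  q0 = a.(b.0 + (0 + 0 + 0)) | a.b.a.0 | -a-> q1, -a-> q2
  q1 = (b.0 + (0 + 0 + 0)) | a.b.a.0 | -a-> q3, -b-> q4
  q2 = a.(b.0 + (0 + 0 + 0)) | b.a.0 | -a-> q3, -b-> q5
  q3 = (b.0 + (0 + 0 + 0)) | b.a.0 | -b-> q6, -b-> q7
  q4 = 0 | a.b.a.0 | -a-> q7
  q5 = a.(b.0 + (0 + 0 + 0)) | a.0 | -a-> q6, -a-> q8
  q6 = (b.0 + (0 + 0 + 0)) | a.0 | -a-> q9, -b-> q10
  q7 = 0 | b.a.0 | -b-> q10
  q8 = a.(b.0 + (0 + 0 + 0)) | 0 | -a-> q9
  q9 = (b.0 + (0 + 0 + 0)) | 0 | -b-> q11
  q10 = 0 | a.0 | -a-> q11
  q11 = 0 | 0 | (no moves)
Coarsest stable partition (strong bisimilarity classes):
  B0 = {p0, q0}
  B1 = {p2, q2}
  B2 = {p3, q3}
  B3 = {p7, q7}
  B4 = {p10, q10}
  B5 = {p11, q11}
  B6 = {p6, q6}
  B7 = {p9, q9}
  B8 = {p5, q5}
  B9 = {p8, q8}
  B10 = {p1, q1}
  B11 = {p4, q4}
p0 ∈ B0, q0 ∈ B0 → same block

YES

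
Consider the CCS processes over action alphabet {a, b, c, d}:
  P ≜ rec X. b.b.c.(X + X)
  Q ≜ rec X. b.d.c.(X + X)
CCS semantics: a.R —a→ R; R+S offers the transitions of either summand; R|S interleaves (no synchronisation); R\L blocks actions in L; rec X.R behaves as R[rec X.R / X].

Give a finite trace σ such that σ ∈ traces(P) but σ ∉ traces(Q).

Reachable graph of P (4 states):
  u0 = rec X. b.b.c.(X + X) ⊢ ··b··> u1
  u1 = b.c.((rec X. b.b.c.(X + X)) + (rec X. b.b.c.(X + X))) ⊢ ··b··> u2
  u2 = c.((rec X. b.b.c.(X + X)) + (rec X. b.b.c.(X + X))) ⊢ ··c··> u3
  u3 = (rec X. b.b.c.(X + X)) + (rec X. b.b.c.(X + X)) ⊢ ··b··> u1
Reachable graph of Q (4 states):
  v0 = rec X. b.d.c.(X + X) ⊢ ··b··> v1
  v1 = d.c.((rec X. b.d.c.(X + X)) + (rec X. b.d.c.(X + X))) ⊢ ··d··> v2
  v2 = c.((rec X. b.d.c.(X + X)) + (rec X. b.d.c.(X + X))) ⊢ ··c··> v3
  v3 = (rec X. b.d.c.(X + X)) + (rec X. b.d.c.(X + X)) ⊢ ··b··> v1
Executing bb from P (initial set {u0}):
  [1] b ⇒ {u1}
  [2] b ⇒ {u2}
  ✓ P
Executing bb from Q (initial set {v0}):
  [1] b ⇒ {v1}
  [2] b ⇒ ∅  — Q cannot continue

bb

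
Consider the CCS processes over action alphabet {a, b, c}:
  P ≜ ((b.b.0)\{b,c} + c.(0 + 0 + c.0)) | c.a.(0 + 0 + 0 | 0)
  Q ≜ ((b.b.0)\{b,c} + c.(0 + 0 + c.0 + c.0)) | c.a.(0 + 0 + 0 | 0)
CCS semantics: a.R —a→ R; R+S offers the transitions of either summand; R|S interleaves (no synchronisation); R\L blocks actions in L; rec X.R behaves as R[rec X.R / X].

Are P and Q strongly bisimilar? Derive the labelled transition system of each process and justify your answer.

YES

LTS(P): 9 reachable states
  p0 = ((b.b.0)\{b,c} + c.(0 + 0 + c.0)) | c.a.(0 + 0 + 0 | 0) :: =c=> p1, =c=> p2
  p1 = ((b.b.0)\{b,c} + c.(0 + 0 + c.0)) | a.(0 + 0 + 0 | 0) :: =a=> p3, =c=> p4
  p2 = (0 + 0 + c.0) | c.a.(0 + 0 + 0 | 0) :: =c=> p4, =c=> p5
  p3 = ((b.b.0)\{b,c} + c.(0 + 0 + c.0)) | (0 + 0 + 0 | 0) :: =c=> p6
  p4 = (0 + 0 + c.0) | a.(0 + 0 + 0 | 0) :: =a=> p6, =c=> p7
  p5 = 0 | c.a.(0 + 0 + 0 | 0) :: =c=> p7
  p6 = (0 + 0 + c.0) | (0 + 0 + 0 | 0) :: =c=> p8
  p7 = 0 | a.(0 + 0 + 0 | 0) :: =a=> p8
  p8 = 0 | (0 + 0 + 0 | 0) :: ∅
LTS(Q): 9 reachable states
  q0 = ((b.b.0)\{b,c} + c.(0 + 0 + c.0 + c.0)) | c.a.(0 + 0 + 0 | 0) :: =c=> q1, =c=> q2
  q1 = ((b.b.0)\{b,c} + c.(0 + 0 + c.0 + c.0)) | a.(0 + 0 + 0 | 0) :: =a=> q3, =c=> q4
  q2 = (0 + 0 + c.0 + c.0) | c.a.(0 + 0 + 0 | 0) :: =c=> q4, =c=> q5
  q3 = ((b.b.0)\{b,c} + c.(0 + 0 + c.0 + c.0)) | (0 + 0 + 0 | 0) :: =c=> q6
  q4 = (0 + 0 + c.0 + c.0) | a.(0 + 0 + 0 | 0) :: =a=> q6, =c=> q7
  q5 = 0 | c.a.(0 + 0 + 0 | 0) :: =c=> q7
  q6 = (0 + 0 + c.0 + c.0) | (0 + 0 + 0 | 0) :: =c=> q8
  q7 = 0 | a.(0 + 0 + 0 | 0) :: =a=> q8
  q8 = 0 | (0 + 0 + 0 | 0) :: ∅
Bisimilarity quotient blocks:
  B0 = {p0, q0}
  B1 = {p2, q2}
  B2 = {p4, q4}
  B3 = {p7, q7}
  B4 = {p8, q8}
  B5 = {p6, q6}
  B6 = {p5, q5}
  B7 = {p1, q1}
  B8 = {p3, q3}
p0 ∈ B0, q0 ∈ B0 → same block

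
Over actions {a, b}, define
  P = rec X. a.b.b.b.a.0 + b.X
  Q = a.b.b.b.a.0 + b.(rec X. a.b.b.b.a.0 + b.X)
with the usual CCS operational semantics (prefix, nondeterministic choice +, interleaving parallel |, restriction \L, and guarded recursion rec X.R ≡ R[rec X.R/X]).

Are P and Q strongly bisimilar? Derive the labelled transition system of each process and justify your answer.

Reachable graph of P (6 states):
  p0 = rec X. a.b.b.b.a.0 + b.X | —a→ p1, —b→ p0
  p1 = b.b.b.a.0 | —b→ p2
  p2 = b.b.a.0 | —b→ p3
  p3 = b.a.0 | —b→ p4
  p4 = a.0 | —a→ p5
  p5 = 0 | stopped
Reachable graph of Q (7 states):
  q0 = a.b.b.b.a.0 + b.(rec X. a.b.b.b.a.0 + b.X) | —a→ q1, —b→ q2
  q1 = b.b.b.a.0 | —b→ q3
  q2 = rec X. a.b.b.b.a.0 + b.X | —a→ q1, —b→ q2
  q3 = b.b.a.0 | —b→ q4
  q4 = b.a.0 | —b→ q5
  q5 = a.0 | —a→ q6
  q6 = 0 | stopped
Bisimilarity quotient blocks:
  B0 = {p0, q0, q2}
  B1 = {p1, q1}
  B2 = {p2, q3}
  B3 = {p3, q4}
  B4 = {p4, q5}
  B5 = {p5, q6}
p0 ∈ B0, q0 ∈ B0 → same block

bisimilar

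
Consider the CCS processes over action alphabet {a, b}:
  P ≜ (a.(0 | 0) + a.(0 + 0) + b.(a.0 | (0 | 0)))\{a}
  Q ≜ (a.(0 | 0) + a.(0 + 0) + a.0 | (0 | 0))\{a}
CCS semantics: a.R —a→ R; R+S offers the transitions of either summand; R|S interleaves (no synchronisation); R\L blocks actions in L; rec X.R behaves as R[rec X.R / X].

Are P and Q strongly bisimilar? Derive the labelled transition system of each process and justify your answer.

Reachable graph of P (2 states):
  u0 = (a.(0 | 0) + a.(0 + 0) + b.(a.0 | (0 | 0)))\{a} ⊢ —b→ u1
  u1 = (a.0 | (0 | 0))\{a} ⊢ (no moves)
Reachable graph of Q (1 states):
  v0 = (a.(0 | 0) + a.(0 + 0) + a.0 | (0 | 0))\{a} ⊢ (no moves)
Partition-refinement fixed point:
  B0 = {u0}
  B1 = {u1, v0}
u0 ∈ B0, v0 ∈ B1 → different blocks

P ≁ Q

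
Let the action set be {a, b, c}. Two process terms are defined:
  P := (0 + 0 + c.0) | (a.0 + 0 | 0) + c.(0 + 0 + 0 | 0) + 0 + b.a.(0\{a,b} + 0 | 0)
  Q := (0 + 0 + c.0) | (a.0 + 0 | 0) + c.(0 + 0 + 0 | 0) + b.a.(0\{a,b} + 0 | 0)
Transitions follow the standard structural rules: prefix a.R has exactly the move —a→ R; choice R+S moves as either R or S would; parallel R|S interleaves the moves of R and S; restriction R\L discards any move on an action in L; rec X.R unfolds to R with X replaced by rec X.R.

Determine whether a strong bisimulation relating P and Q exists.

P ~ Q

LTS(P): 7 reachable states
  u0 = (0 + 0 + c.0) | (a.0 + 0 | 0) + c.(0 + 0 + 0 | 0) + 0 + b.a.(0\{a,b} + 0 | 0) ⊢ =a=> u1, =b=> u2, =c=> u3, =c=> u4
  u1 = (0 + 0 + c.0) | 0 ⊢ =c=> u5
  u2 = a.(0\{a,b} + 0 | 0) ⊢ =a=> u6
  u3 = 0 + 0 + 0 | 0 ⊢ ∅
  u4 = 0 | (a.0 + 0 | 0) ⊢ =a=> u5
  u5 = 0 | 0 ⊢ ∅
  u6 = 0\{a,b} + 0 | 0 ⊢ ∅
LTS(Q): 7 reachable states
  v0 = (0 + 0 + c.0) | (a.0 + 0 | 0) + c.(0 + 0 + 0 | 0) + b.a.(0\{a,b} + 0 | 0) ⊢ =a=> v1, =b=> v2, =c=> v3, =c=> v4
  v1 = (0 + 0 + c.0) | 0 ⊢ =c=> v5
  v2 = a.(0\{a,b} + 0 | 0) ⊢ =a=> v6
  v3 = 0 + 0 + 0 | 0 ⊢ ∅
  v4 = 0 | (a.0 + 0 | 0) ⊢ =a=> v5
  v5 = 0 | 0 ⊢ ∅
  v6 = 0\{a,b} + 0 | 0 ⊢ ∅
Coarsest stable partition (strong bisimilarity classes):
  B0 = {u0, v0}
  B1 = {u3, u5, u6, v3, v5, v6}
  B2 = {u1, v1}
  B3 = {u2, u4, v2, v4}
u0 ∈ B0, v0 ∈ B0 → same block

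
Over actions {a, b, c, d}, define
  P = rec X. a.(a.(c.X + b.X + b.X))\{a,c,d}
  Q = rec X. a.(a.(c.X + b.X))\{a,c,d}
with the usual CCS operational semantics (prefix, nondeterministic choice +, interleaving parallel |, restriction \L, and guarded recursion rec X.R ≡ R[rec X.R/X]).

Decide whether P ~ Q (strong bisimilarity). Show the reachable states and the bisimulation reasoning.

P ~ Q

P's transition system — 2 states:
  u0 = rec X. a.(a.(c.X + b.X + b.X))\{a,c,d} ⊢ ··a··> u1
  u1 = (a.(c.(rec X. a.(a.(c.X + b.X + b.X))\{a,c,d}) + b.(rec X. a.(a.(c.X + b.X + b.X))\{a,c,d}) + b.(rec X. a.(a.(c.X + b.X + b.X))\{a,c,d})))\{a,c,d} ⊢ stopped
Q's transition system — 2 states:
  v0 = rec X. a.(a.(c.X + b.X))\{a,c,d} ⊢ ··a··> v1
  v1 = (a.(c.(rec X. a.(a.(c.X + b.X))\{a,c,d}) + b.(rec X. a.(a.(c.X + b.X))\{a,c,d})))\{a,c,d} ⊢ stopped
Bisimilarity quotient blocks:
  B0 = {u0, v0}
  B1 = {u1, v1}
u0 ∈ B0, v0 ∈ B0 → same block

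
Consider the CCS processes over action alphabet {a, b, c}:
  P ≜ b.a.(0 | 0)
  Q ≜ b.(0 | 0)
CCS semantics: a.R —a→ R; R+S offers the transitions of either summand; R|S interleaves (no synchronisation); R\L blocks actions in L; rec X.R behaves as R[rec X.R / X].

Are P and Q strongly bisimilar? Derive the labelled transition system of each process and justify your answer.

P's transition system — 3 states:
  s0 = b.a.(0 | 0) | ··b··> s1
  s1 = a.(0 | 0) | ··a··> s2
  s2 = 0 | 0 | deadlocked
Q's transition system — 2 states:
  t0 = b.(0 | 0) | ··b··> t1
  t1 = 0 | 0 | deadlocked
Bisimilarity quotient blocks:
  B0 = {s0}
  B1 = {s1}
  B2 = {s2, t1}
  B3 = {t0}
s0 ∈ B0, t0 ∈ B3 → different blocks

NO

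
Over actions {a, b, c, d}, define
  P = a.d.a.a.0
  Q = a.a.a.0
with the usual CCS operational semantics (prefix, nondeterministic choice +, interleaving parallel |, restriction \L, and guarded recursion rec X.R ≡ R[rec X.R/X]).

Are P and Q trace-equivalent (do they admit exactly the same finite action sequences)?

P's transition system — 5 states:
  m0 = a.d.a.a.0 ⊢ ··a··> m1
  m1 = d.a.a.0 ⊢ ··d··> m2
  m2 = a.a.0 ⊢ ··a··> m3
  m3 = a.0 ⊢ ··a··> m4
  m4 = 0 ⊢ ·
Q's transition system — 4 states:
  n0 = a.a.a.0 ⊢ ··a··> n1
  n1 = a.a.0 ⊢ ··a··> n2
  n2 = a.0 ⊢ ··a··> n3
  n3 = 0 ⊢ ·
Trace ⟨ad⟩ through P, begin at {m0}:
  [1] a ⇒ {m1}
  [2] d ⇒ {m2}
  P completes σ.
Trace ⟨ad⟩ through Q, begin at {n0}:
  [1] a ⇒ {n1}
  [2] d ⇒ ∅  — Q cannot continue

traces(P) ≠ traces(Q) — witness ⟨ad⟩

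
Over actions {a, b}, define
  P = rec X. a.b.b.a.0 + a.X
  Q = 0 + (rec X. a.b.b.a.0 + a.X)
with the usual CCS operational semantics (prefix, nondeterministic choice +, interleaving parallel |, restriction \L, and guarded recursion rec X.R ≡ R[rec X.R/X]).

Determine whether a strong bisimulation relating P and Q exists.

Reachable graph of P (5 states):
  u0 = rec X. a.b.b.a.0 + a.X | --a--▸ u0, --a--▸ u1
  u1 = b.b.a.0 | --b--▸ u2
  u2 = b.a.0 | --b--▸ u3
  u3 = a.0 | --a--▸ u4
  u4 = 0 | (no moves)
Reachable graph of Q (6 states):
  v0 = 0 + (rec X. a.b.b.a.0 + a.X) | --a--▸ v1, --a--▸ v2
  v1 = b.b.a.0 | --b--▸ v3
  v2 = rec X. a.b.b.a.0 + a.X | --a--▸ v1, --a--▸ v2
  v3 = b.a.0 | --b--▸ v4
  v4 = a.0 | --a--▸ v5
  v5 = 0 | (no moves)
Coarsest stable partition (strong bisimilarity classes):
  B0 = {u0, v0, v2}
  B1 = {u1, v1}
  B2 = {u2, v3}
  B3 = {u3, v4}
  B4 = {u4, v5}
u0 ∈ B0, v0 ∈ B0 → same block

P ~ Q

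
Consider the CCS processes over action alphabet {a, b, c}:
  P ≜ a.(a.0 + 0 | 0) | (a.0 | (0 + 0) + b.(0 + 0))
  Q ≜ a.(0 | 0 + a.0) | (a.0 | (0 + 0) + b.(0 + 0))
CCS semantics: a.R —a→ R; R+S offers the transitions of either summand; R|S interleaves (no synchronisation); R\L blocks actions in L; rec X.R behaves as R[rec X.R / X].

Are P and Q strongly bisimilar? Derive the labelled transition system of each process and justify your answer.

bisimilar

P's transition system — 9 states:
  s0 = a.(a.0 + 0 | 0) | (a.0 | (0 + 0) + b.(0 + 0)) ⊢ ··a··> s1, ··a··> s2, ··b··> s3
  s1 = (a.0 + 0 | 0) | (a.0 | (0 + 0) + b.(0 + 0)) ⊢ ··a··> s4, ··a··> s5, ··b··> s6
  s2 = a.(a.0 + 0 | 0) | (0 | (0 + 0)) ⊢ ··a··> s4
  s3 = a.(a.0 + 0 | 0) | (0 + 0) ⊢ ··a··> s6
  s4 = (a.0 + 0 | 0) | (0 | (0 + 0)) ⊢ ··a··> s7
  s5 = 0 | (a.0 | (0 + 0) + b.(0 + 0)) ⊢ ··a··> s7, ··b··> s8
  s6 = (a.0 + 0 | 0) | (0 + 0) ⊢ ··a··> s8
  s7 = 0 | (0 | (0 + 0)) ⊢ ·
  s8 = 0 | (0 + 0) ⊢ ·
Q's transition system — 9 states:
  t0 = a.(0 | 0 + a.0) | (a.0 | (0 + 0) + b.(0 + 0)) ⊢ ··a··> t1, ··a··> t2, ··b··> t3
  t1 = (0 | 0 + a.0) | (a.0 | (0 + 0) + b.(0 + 0)) ⊢ ··a··> t4, ··a··> t5, ··b··> t6
  t2 = a.(0 | 0 + a.0) | (0 | (0 + 0)) ⊢ ··a··> t4
  t3 = a.(0 | 0 + a.0) | (0 + 0) ⊢ ··a··> t6
  t4 = (0 | 0 + a.0) | (0 | (0 + 0)) ⊢ ··a··> t7
  t5 = 0 | (a.0 | (0 + 0) + b.(0 + 0)) ⊢ ··a··> t7, ··b··> t8
  t6 = (0 | 0 + a.0) | (0 + 0) ⊢ ··a··> t8
  t7 = 0 | (0 | (0 + 0)) ⊢ ·
  t8 = 0 | (0 + 0) ⊢ ·
Partition-refinement fixed point:
  B0 = {s0, t0}
  B1 = {s2, s3, t2, t3}
  B2 = {s4, s6, t4, t6}
  B3 = {s7, s8, t7, t8}
  B4 = {s1, t1}
  B5 = {s5, t5}
s0 ∈ B0, t0 ∈ B0 → same block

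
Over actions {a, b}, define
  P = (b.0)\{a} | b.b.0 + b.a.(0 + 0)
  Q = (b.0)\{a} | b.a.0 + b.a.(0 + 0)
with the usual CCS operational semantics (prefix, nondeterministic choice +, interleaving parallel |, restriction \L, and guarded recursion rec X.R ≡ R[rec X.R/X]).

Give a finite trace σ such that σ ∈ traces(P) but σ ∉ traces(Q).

bbb

Reachable graph of P (8 states):
  u0 = (b.0)\{a} | b.b.0 + b.a.(0 + 0) has moves —b→ u1, —b→ u2, —b→ u3
  u1 = (b.0)\{a} | b.0 has moves —b→ u4, —b→ u5
  u2 = 0\{a} | b.b.0 has moves —b→ u5
  u3 = a.(0 + 0) has moves —a→ u6
  u4 = (b.0)\{a} | 0 has moves —b→ u7
  u5 = 0\{a} | b.0 has moves —b→ u7
  u6 = 0 + 0 has moves stopped
  u7 = 0\{a} | 0 has moves stopped
Reachable graph of Q (8 states):
  v0 = (b.0)\{a} | b.a.0 + b.a.(0 + 0) has moves —b→ v1, —b→ v2, —b→ v3
  v1 = (b.0)\{a} | a.0 has moves —a→ v4, —b→ v5
  v2 = 0\{a} | b.a.0 has moves —b→ v5
  v3 = a.(0 + 0) has moves —a→ v6
  v4 = (b.0)\{a} | 0 has moves —b→ v7
  v5 = 0\{a} | a.0 has moves —a→ v7
  v6 = 0 + 0 has moves stopped
  v7 = 0\{a} | 0 has moves stopped
Trace ⟨bbb⟩ through P, begin at {u0}:
  step 1 (b): {u1, u2, u3}
  step 2 (b): {u4, u5}
  step 3 (b): {u7}
  — P admits the full trace.
Trace ⟨bbb⟩ through Q, begin at {v0}:
  step 1 (b): {v1, v2, v3}
  step 2 (b): {v5}
  step 3 (b): no successor for Q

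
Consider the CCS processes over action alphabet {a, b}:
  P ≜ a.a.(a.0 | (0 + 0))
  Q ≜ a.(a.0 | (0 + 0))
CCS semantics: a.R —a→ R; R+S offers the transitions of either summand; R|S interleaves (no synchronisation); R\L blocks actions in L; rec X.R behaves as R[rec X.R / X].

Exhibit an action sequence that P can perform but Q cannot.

aaa

P's transition system — 4 states:
  m0 = a.a.(a.0 | (0 + 0)) ⊢ —a→ m1
  m1 = a.(a.0 | (0 + 0)) ⊢ —a→ m2
  m2 = a.0 | (0 + 0) ⊢ —a→ m3
  m3 = 0 | (0 + 0) ⊢ ·
Q's transition system — 3 states:
  n0 = a.(a.0 | (0 + 0)) ⊢ —a→ n1
  n1 = a.0 | (0 + 0) ⊢ —a→ n2
  n2 = 0 | (0 + 0) ⊢ ·
Run σ = ⟨aaa⟩ on P: start {m0}
  after a @ step 1: {m1}
  after a @ step 2: {m2}
  after a @ step 3: {m3}
  ✓ P
Run σ = ⟨aaa⟩ on Q: start {n0}
  after a @ step 1: {n1}
  after a @ step 2: {n2}
  after a @ step 3: no successor for Q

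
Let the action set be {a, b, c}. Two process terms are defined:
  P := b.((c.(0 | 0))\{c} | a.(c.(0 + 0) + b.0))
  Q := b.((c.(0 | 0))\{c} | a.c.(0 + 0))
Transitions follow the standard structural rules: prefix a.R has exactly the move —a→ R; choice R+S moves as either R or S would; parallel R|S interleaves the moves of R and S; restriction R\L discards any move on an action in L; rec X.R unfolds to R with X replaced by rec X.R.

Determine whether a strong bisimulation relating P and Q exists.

P's transition system — 5 states:
  m0 = b.((c.(0 | 0))\{c} | a.(c.(0 + 0) + b.0)) → --b--▸ m1
  m1 = (c.(0 | 0))\{c} | a.(c.(0 + 0) + b.0) → --a--▸ m2
  m2 = (c.(0 | 0))\{c} | (c.(0 + 0) + b.0) → --b--▸ m3, --c--▸ m4
  m3 = (c.(0 | 0))\{c} | 0 → stopped
  m4 = (c.(0 | 0))\{c} | (0 + 0) → stopped
Q's transition system — 4 states:
  n0 = b.((c.(0 | 0))\{c} | a.c.(0 + 0)) → --b--▸ n1
  n1 = (c.(0 | 0))\{c} | a.c.(0 + 0) → --a--▸ n2
  n2 = (c.(0 | 0))\{c} | c.(0 + 0) → --c--▸ n3
  n3 = (c.(0 | 0))\{c} | (0 + 0) → stopped
Coarsest stable partition (strong bisimilarity classes):
  B0 = {m0}
  B1 = {m1}
  B2 = {m2}
  B3 = {m3, m4, n3}
  B4 = {n0}
  B5 = {n1}
  B6 = {n2}
m0 ∈ B0, n0 ∈ B4 → different blocks

not bisimilar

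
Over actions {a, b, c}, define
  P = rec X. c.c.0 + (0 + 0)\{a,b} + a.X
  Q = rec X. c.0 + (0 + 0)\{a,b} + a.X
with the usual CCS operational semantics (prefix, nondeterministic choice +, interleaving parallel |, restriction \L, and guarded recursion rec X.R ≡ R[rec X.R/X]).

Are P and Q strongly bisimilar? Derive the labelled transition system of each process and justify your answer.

LTS(P): 3 reachable states
  m0 = rec X. c.c.0 + (0 + 0)\{a,b} + a.X → ··a··> m0, ··c··> m1
  m1 = c.0 → ··c··> m2
  m2 = 0 → (no moves)
LTS(Q): 2 reachable states
  n0 = rec X. c.0 + (0 + 0)\{a,b} + a.X → ··a··> n0, ··c··> n1
  n1 = 0 → (no moves)
Bisimilarity quotient blocks:
  B0 = {m0}
  B1 = {m1}
  B2 = {m2, n1}
  B3 = {n0}
m0 ∈ B0, n0 ∈ B3 → different blocks

NO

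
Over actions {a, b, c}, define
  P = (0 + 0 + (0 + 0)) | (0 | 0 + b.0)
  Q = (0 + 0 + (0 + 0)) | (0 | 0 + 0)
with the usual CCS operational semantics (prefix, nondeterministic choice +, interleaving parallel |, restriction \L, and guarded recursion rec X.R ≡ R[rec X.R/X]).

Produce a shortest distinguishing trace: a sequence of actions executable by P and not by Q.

b

P's transition system — 2 states:
  p0 = (0 + 0 + (0 + 0)) | (0 | 0 + b.0) has moves ··b··> p1
  p1 = (0 + 0 + (0 + 0)) | 0 has moves ·
Q's transition system — 1 states:
  q0 = (0 + 0 + (0 + 0)) | (0 | 0 + 0) has moves ·
Trace ⟨b⟩ through P, begin at {p0}:
  [1] b ⇒ {p1}
  — P admits the full trace.
Trace ⟨b⟩ through Q, begin at {q0}:
  [1] b ⇒ ∅ (Q stuck)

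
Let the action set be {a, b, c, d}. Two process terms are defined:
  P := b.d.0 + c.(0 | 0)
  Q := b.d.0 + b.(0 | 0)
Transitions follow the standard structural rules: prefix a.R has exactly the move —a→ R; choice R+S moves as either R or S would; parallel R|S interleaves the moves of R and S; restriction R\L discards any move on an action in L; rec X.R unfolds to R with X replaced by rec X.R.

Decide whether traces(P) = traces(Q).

trace-distinct — witness ⟨c⟩

LTS(P): 4 reachable states
  m0 = b.d.0 + c.(0 | 0) → ··b··> m1, ··c··> m2
  m1 = d.0 → ··d··> m3
  m2 = 0 | 0 → (no moves)
  m3 = 0 → (no moves)
LTS(Q): 4 reachable states
  n0 = b.d.0 + b.(0 | 0) → ··b··> n1, ··b··> n2
  n1 = 0 | 0 → (no moves)
  n2 = d.0 → ··d··> n3
  n3 = 0 → (no moves)
Executing c from P (initial set {m0}):
  after c @ step 1: {m2}
  — P admits the full trace.
Executing c from Q (initial set {n0}):
  after c @ step 1: no successor for Q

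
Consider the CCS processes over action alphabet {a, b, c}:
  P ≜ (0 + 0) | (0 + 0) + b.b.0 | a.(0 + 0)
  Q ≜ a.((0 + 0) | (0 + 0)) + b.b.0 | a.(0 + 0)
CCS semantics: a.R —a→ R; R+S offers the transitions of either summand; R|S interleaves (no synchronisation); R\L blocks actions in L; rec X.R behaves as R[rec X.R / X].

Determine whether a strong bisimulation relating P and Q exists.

LTS(P): 6 reachable states
  m0 = (0 + 0) | (0 + 0) + b.b.0 | a.(0 + 0) has moves —a→ m1, —b→ m2
  m1 = b.b.0 | (0 + 0) has moves —b→ m3
  m2 = b.0 | a.(0 + 0) has moves —a→ m3, —b→ m4
  m3 = b.0 | (0 + 0) has moves —b→ m5
  m4 = 0 | a.(0 + 0) has moves —a→ m5
  m5 = 0 | (0 + 0) has moves stopped
LTS(Q): 7 reachable states
  n0 = a.((0 + 0) | (0 + 0)) + b.b.0 | a.(0 + 0) has moves —a→ n1, —a→ n2, —b→ n3
  n1 = (0 + 0) | (0 + 0) has moves stopped
  n2 = b.b.0 | (0 + 0) has moves —b→ n4
  n3 = b.0 | a.(0 + 0) has moves —a→ n4, —b→ n5
  n4 = b.0 | (0 + 0) has moves —b→ n6
  n5 = 0 | a.(0 + 0) has moves —a→ n6
  n6 = 0 | (0 + 0) has moves stopped
Coarsest stable partition (strong bisimilarity classes):
  B0 = {m0}
  B1 = {m2, n3}
  B2 = {m3, n4}
  B3 = {m5, n1, n6}
  B4 = {m4, n5}
  B5 = {m1, n2}
  B6 = {n0}
m0 ∈ B0, n0 ∈ B6 → different blocks

P ≁ Q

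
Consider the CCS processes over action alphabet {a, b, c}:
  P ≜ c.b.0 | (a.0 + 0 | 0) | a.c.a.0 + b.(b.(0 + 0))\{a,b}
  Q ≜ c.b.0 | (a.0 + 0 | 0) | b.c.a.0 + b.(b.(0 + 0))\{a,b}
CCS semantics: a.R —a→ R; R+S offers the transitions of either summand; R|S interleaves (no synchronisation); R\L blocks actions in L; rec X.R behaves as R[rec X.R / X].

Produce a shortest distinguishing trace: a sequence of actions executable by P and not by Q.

aa

P's transition system — 25 states:
  m0 = c.b.0 | (a.0 + 0 | 0) | a.c.a.0 + b.(b.(0 + 0))\{a,b} → ··a··> m1, ··a··> m2, ··b··> m3, ··c··> m4
  m1 = c.b.0 | (a.0 + 0 | 0) | c.a.0 → ··a··> m5, ··c··> m6, ··c··> m7
  m2 = c.b.0 | 0 | a.c.a.0 → ··a··> m5, ··c··> m8
  m3 = (b.(0 + 0))\{a,b} → deadlocked
  m4 = b.0 | (a.0 + 0 | 0) | a.c.a.0 → ··a··> m6, ··a··> m8, ··b··> m9
  m5 = c.b.0 | 0 | c.a.0 → ··c··> m10, ··c··> m11
  m6 = b.0 | (a.0 + 0 | 0) | c.a.0 → ··a··> m10, ··b··> m12, ··c··> m13
  m7 = c.b.0 | (a.0 + 0 | 0) | a.0 → ··a··> m11, ··a··> m14, ··c··> m13
  m8 = b.0 | 0 | a.c.a.0 → ··a··> m10, ··b··> m15
  m9 = 0 | (a.0 + 0 | 0) | a.c.a.0 → ··a··> m12, ··a··> m15
  m10 = b.0 | 0 | c.a.0 → ··b··> m16, ··c··> m17
  m11 = c.b.0 | 0 | a.0 → ··a··> m18, ··c··> m17
  m12 = 0 | (a.0 + 0 | 0) | c.a.0 → ··a··> m16, ··c··> m19
  m13 = b.0 | (a.0 + 0 | 0) | a.0 → ··a··> m17, ··a··> m20, ··b··> m19
  m14 = c.b.0 | (a.0 + 0 | 0) | 0 → ··a··> m18, ··c··> m20
  m15 = 0 | 0 | a.c.a.0 → ··a··> m16
  m16 = 0 | 0 | c.a.0 → ··c··> m21
  m17 = b.0 | 0 | a.0 → ··a··> m22, ··b··> m21
  m18 = c.b.0 | 0 | 0 → ··c··> m22
  m19 = 0 | (a.0 + 0 | 0) | a.0 → ··a··> m21, ··a··> m23
  m20 = b.0 | (a.0 + 0 | 0) | 0 → ··a··> m22, ··b··> m23
  m21 = 0 | 0 | a.0 → ··a··> m24
  m22 = b.0 | 0 | 0 → ··b··> m24
  m23 = 0 | (a.0 + 0 | 0) | 0 → ··a··> m24
  m24 = 0 | 0 | 0 → deadlocked
Q's transition system — 25 states:
  n0 = c.b.0 | (a.0 + 0 | 0) | b.c.a.0 + b.(b.(0 + 0))\{a,b} → ··a··> n1, ··b··> n2, ··b··> n3, ··c··> n4
  n1 = c.b.0 | 0 | b.c.a.0 → ··b··> n5, ··c··> n6
  n2 = (b.(0 + 0))\{a,b} → deadlocked
  n3 = c.b.0 | (a.0 + 0 | 0) | c.a.0 → ··a··> n5, ··c··> n7, ··c··> n8
  n4 = b.0 | (a.0 + 0 | 0) | b.c.a.0 → ··a··> n6, ··b··> n7, ··b··> n9
  n5 = c.b.0 | 0 | c.a.0 → ··c··> n10, ··c··> n11
  n6 = b.0 | 0 | b.c.a.0 → ··b··> n10, ··b··> n12
  n7 = b.0 | (a.0 + 0 | 0) | c.a.0 → ··a··> n10, ··b··> n13, ··c··> n14
  n8 = c.b.0 | (a.0 + 0 | 0) | a.0 → ··a··> n11, ··a··> n15, ··c··> n14
  n9 = 0 | (a.0 + 0 | 0) | b.c.a.0 → ··a··> n12, ··b··> n13
  n10 = b.0 | 0 | c.a.0 → ··b··> n16, ··c··> n17
  n11 = c.b.0 | 0 | a.0 → ··a··> n18, ··c··> n17
  n12 = 0 | 0 | b.c.a.0 → ··b··> n16
  n13 = 0 | (a.0 + 0 | 0) | c.a.0 → ··a··> n16, ··c··> n19
  n14 = b.0 | (a.0 + 0 | 0) | a.0 → ··a··> n17, ··a··> n20, ··b··> n19
  n15 = c.b.0 | (a.0 + 0 | 0) | 0 → ··a··> n18, ··c··> n20
  n16 = 0 | 0 | c.a.0 → ··c··> n21
  n17 = b.0 | 0 | a.0 → ··a··> n22, ··b··> n21
  n18 = c.b.0 | 0 | 0 → ··c··> n22
  n19 = 0 | (a.0 + 0 | 0) | a.0 → ··a··> n21, ··a··> n23
  n20 = b.0 | (a.0 + 0 | 0) | 0 → ··a··> n22, ··b··> n23
  n21 = 0 | 0 | a.0 → ··a··> n24
  n22 = b.0 | 0 | 0 → ··b··> n24
  n23 = 0 | (a.0 + 0 | 0) | 0 → ··a··> n24
  n24 = 0 | 0 | 0 → deadlocked
Trace ⟨aa⟩ through P, begin at {m0}:
  step 1 (a): {m1, m2}
  step 2 (a): {m5}
  — P admits the full trace.
Trace ⟨aa⟩ through Q, begin at {n0}:
  step 1 (a): {n1}
  step 2 (a): ∅  — Q cannot continue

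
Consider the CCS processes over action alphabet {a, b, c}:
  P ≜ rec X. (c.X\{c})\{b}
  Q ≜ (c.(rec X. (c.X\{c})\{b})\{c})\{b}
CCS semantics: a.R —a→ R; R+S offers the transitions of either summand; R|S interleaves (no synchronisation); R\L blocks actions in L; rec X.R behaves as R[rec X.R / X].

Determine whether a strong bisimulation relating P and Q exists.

YES

Reachable graph of P (2 states):
  m0 = rec X. (c.X\{c})\{b} → --c--▸ m1
  m1 = (rec X. (c.X\{c})\{b})\{c}\{b} → deadlocked
Reachable graph of Q (2 states):
  n0 = (c.(rec X. (c.X\{c})\{b})\{c})\{b} → --c--▸ n1
  n1 = (rec X. (c.X\{c})\{b})\{c}\{b} → deadlocked
Coarsest stable partition (strong bisimilarity classes):
  B0 = {m0, n0}
  B1 = {m1, n1}
m0 ∈ B0, n0 ∈ B0 → same block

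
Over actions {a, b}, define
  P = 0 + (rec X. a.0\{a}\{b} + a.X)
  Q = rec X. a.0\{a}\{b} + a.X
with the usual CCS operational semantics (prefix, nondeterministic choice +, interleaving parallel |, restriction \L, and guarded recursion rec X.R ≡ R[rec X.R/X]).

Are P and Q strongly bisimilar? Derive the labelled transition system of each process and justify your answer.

LTS(P): 3 reachable states
  m0 = 0 + (rec X. a.0\{a}\{b} + a.X) has moves ··a··> m1, ··a··> m2
  m1 = 0\{a}\{b} has moves ·
  m2 = rec X. a.0\{a}\{b} + a.X has moves ··a··> m1, ··a··> m2
LTS(Q): 2 reachable states
  n0 = rec X. a.0\{a}\{b} + a.X has moves ··a··> n0, ··a··> n1
  n1 = 0\{a}\{b} has moves ·
Bisimilarity quotient blocks:
  B0 = {m0, m2, n0}
  B1 = {m1, n1}
m0 ∈ B0, n0 ∈ B0 → same block

P ~ Q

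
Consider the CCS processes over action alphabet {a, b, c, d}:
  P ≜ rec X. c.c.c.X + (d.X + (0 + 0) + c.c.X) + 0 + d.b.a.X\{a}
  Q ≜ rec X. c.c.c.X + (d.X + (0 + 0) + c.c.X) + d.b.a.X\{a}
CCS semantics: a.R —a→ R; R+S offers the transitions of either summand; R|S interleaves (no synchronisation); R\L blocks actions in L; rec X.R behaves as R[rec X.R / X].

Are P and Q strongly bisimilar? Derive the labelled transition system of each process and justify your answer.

P's transition system — 10 states:
  p0 = rec X. c.c.c.X + (d.X + (0 + 0) + c.c.X) + 0 + d.b.a.X\{a} has moves ··c··> p1, ··c··> p2, ··d··> p0, ··d··> p3
  p1 = c.(rec X. c.c.c.X + (d.X + (0 + 0) + c.c.X) + 0 + d.b.a.X\{a}) has moves ··c··> p0
  p2 = c.c.(rec X. c.c.c.X + (d.X + (0 + 0) + c.c.X) + 0 + d.b.a.X\{a}) has moves ··c··> p1
  p3 = b.a.(rec X. c.c.c.X + (d.X + (0 + 0) + c.c.X) + 0 + d.b.a.X\{a})\{a} has moves ··b··> p4
  p4 = a.(rec X. c.c.c.X + (d.X + (0 + 0) + c.c.X) + 0 + d.b.a.X\{a})\{a} has moves ··a··> p5
  p5 = (rec X. c.c.c.X + (d.X + (0 + 0) + c.c.X) + 0 + d.b.a.X\{a})\{a} has moves ··c··> p6, ··c··> p7, ··d··> p5, ··d··> p8
  p6 = (c.(rec X. c.c.c.X + (d.X + (0 + 0) + c.c.X) + 0 + d.b.a.X\{a}))\{a} has moves ··c··> p5
  p7 = (c.c.(rec X. c.c.c.X + (d.X + (0 + 0) + c.c.X) + 0 + d.b.a.X\{a}))\{a} has moves ··c··> p6
  p8 = (b.a.(rec X. c.c.c.X + (d.X + (0 + 0) + c.c.X) + 0 + d.b.a.X\{a})\{a})\{a} has moves ··b··> p9
  p9 = (a.(rec X. c.c.c.X + (d.X + (0 + 0) + c.c.X) + 0 + d.b.a.X\{a})\{a})\{a} has moves (no moves)
Q's transition system — 10 states:
  q0 = rec X. c.c.c.X + (d.X + (0 + 0) + c.c.X) + d.b.a.X\{a} has moves ··c··> q1, ··c··> q2, ··d··> q0, ··d··> q3
  q1 = c.(rec X. c.c.c.X + (d.X + (0 + 0) + c.c.X) + d.b.a.X\{a}) has moves ··c··> q0
  q2 = c.c.(rec X. c.c.c.X + (d.X + (0 + 0) + c.c.X) + d.b.a.X\{a}) has moves ··c··> q1
  q3 = b.a.(rec X. c.c.c.X + (d.X + (0 + 0) + c.c.X) + d.b.a.X\{a})\{a} has moves ··b··> q4
  q4 = a.(rec X. c.c.c.X + (d.X + (0 + 0) + c.c.X) + d.b.a.X\{a})\{a} has moves ··a··> q5
  q5 = (rec X. c.c.c.X + (d.X + (0 + 0) + c.c.X) + d.b.a.X\{a})\{a} has moves ··c··> q6, ··c··> q7, ··d··> q5, ··d··> q8
  q6 = (c.(rec X. c.c.c.X + (d.X + (0 + 0) + c.c.X) + d.b.a.X\{a}))\{a} has moves ··c··> q5
  q7 = (c.c.(rec X. c.c.c.X + (d.X + (0 + 0) + c.c.X) + d.b.a.X\{a}))\{a} has moves ··c··> q6
  q8 = (b.a.(rec X. c.c.c.X + (d.X + (0 + 0) + c.c.X) + d.b.a.X\{a})\{a})\{a} has moves ··b··> q9
  q9 = (a.(rec X. c.c.c.X + (d.X + (0 + 0) + c.c.X) + d.b.a.X\{a})\{a})\{a} has moves (no moves)
Partition-refinement fixed point:
  B0 = {p0, q0}
  B1 = {p1, q1}
  B2 = {p2, q2}
  B3 = {p3, q3}
  B4 = {p4, q4}
  B5 = {p5, q5}
  B6 = {p6, q6}
  B7 = {p7, q7}
  B8 = {p8, q8}
  B9 = {p9, q9}
p0 ∈ B0, q0 ∈ B0 → same block

YES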